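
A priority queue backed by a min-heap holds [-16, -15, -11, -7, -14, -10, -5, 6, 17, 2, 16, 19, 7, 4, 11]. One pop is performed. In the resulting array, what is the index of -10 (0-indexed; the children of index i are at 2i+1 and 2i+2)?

remove root -16; move last element 11 to root → [11, -15, -11, -7, -14, -10, -5, 6, 17, 2, 16, 19, 7, 4]
11 vs smaller child -15 at index 1, swap → [-15, 11, -11, -7, -14, -10, -5, 6, 17, 2, 16, 19, 7, 4]
11 vs smaller child -14 at index 4, swap → [-15, -14, -11, -7, 11, -10, -5, 6, 17, 2, 16, 19, 7, 4]
11 vs smaller child 2 at index 9, swap → [-15, -14, -11, -7, 2, -10, -5, 6, 17, 11, 16, 19, 7, 4]
resulting array: [-15, -14, -11, -7, 2, -10, -5, 6, 17, 11, 16, 19, 7, 4]

5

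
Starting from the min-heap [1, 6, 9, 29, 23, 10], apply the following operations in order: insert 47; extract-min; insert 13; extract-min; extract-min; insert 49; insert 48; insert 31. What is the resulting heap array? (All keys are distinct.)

[10, 23, 13, 29, 47, 49, 48, 31]

insert 47:
  append 47 at index 6 → [1, 6, 9, 29, 23, 10, 47] (no swap needed)
extract-min → returns 1:
  remove root 1; move last element 47 to root → [47, 6, 9, 29, 23, 10]
  47 vs smaller child 6 at index 1, swap → [6, 47, 9, 29, 23, 10]
  47 vs smaller child 23 at index 4, swap → [6, 23, 9, 29, 47, 10]
insert 13:
  append 13 at index 6 → [6, 23, 9, 29, 47, 10, 13] (no swap needed)
extract-min → returns 6:
  remove root 6; move last element 13 to root → [13, 23, 9, 29, 47, 10]
  13 vs smaller child 9 at index 2, swap → [9, 23, 13, 29, 47, 10]
  13 vs only child 10 at index 5, swap → [9, 23, 10, 29, 47, 13]
extract-min → returns 9:
  remove root 9; move last element 13 to root → [13, 23, 10, 29, 47]
  13 vs smaller child 10 at index 2, swap → [10, 23, 13, 29, 47]
insert 49:
  append 49 at index 5 → [10, 23, 13, 29, 47, 49] (no swap needed)
insert 48:
  append 48 at index 6 → [10, 23, 13, 29, 47, 49, 48] (no swap needed)
insert 31:
  append 31 at index 7 → [10, 23, 13, 29, 47, 49, 48, 31] (no swap needed)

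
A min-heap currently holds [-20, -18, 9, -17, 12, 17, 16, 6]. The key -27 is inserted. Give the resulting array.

[-27, -20, 9, -18, 12, 17, 16, 6, -17]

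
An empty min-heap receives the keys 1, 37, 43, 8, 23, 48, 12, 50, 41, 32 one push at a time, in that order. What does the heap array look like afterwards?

Insert 1:
  append 1 at index 0 → [1] (no swap needed)
Insert 37:
  append 37 at index 1 → [1, 37] (no swap needed)
Insert 43:
  append 43 at index 2 → [1, 37, 43] (no swap needed)
Insert 8:
  append 8 at index 3 → [1, 37, 43, 8]
  8 < parent 37 at index 1, swap → [1, 8, 43, 37]
Insert 23:
  append 23 at index 4 → [1, 8, 43, 37, 23] (no swap needed)
Insert 48:
  append 48 at index 5 → [1, 8, 43, 37, 23, 48] (no swap needed)
Insert 12:
  append 12 at index 6 → [1, 8, 43, 37, 23, 48, 12]
  12 < parent 43 at index 2, swap → [1, 8, 12, 37, 23, 48, 43]
Insert 50:
  append 50 at index 7 → [1, 8, 12, 37, 23, 48, 43, 50] (no swap needed)
Insert 41:
  append 41 at index 8 → [1, 8, 12, 37, 23, 48, 43, 50, 41] (no swap needed)
Insert 32:
  append 32 at index 9 → [1, 8, 12, 37, 23, 48, 43, 50, 41, 32] (no swap needed)

[1, 8, 12, 37, 23, 48, 43, 50, 41, 32]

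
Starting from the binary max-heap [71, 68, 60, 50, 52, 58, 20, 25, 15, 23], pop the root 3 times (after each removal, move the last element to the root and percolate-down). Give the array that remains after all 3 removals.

extract-max #1 returns 71:
  remove root 71; move last element 23 to root → [23, 68, 60, 50, 52, 58, 20, 25, 15]
  23 vs larger child 68 at index 1, swap → [68, 23, 60, 50, 52, 58, 20, 25, 15]
  23 vs larger child 52 at index 4, swap → [68, 52, 60, 50, 23, 58, 20, 25, 15]
extract-max #2 returns 68:
  remove root 68; move last element 15 to root → [15, 52, 60, 50, 23, 58, 20, 25]
  15 vs larger child 60 at index 2, swap → [60, 52, 15, 50, 23, 58, 20, 25]
  15 vs larger child 58 at index 5, swap → [60, 52, 58, 50, 23, 15, 20, 25]
extract-max #3 returns 60:
  remove root 60; move last element 25 to root → [25, 52, 58, 50, 23, 15, 20]
  25 vs larger child 58 at index 2, swap → [58, 52, 25, 50, 23, 15, 20]

[58, 52, 25, 50, 23, 15, 20]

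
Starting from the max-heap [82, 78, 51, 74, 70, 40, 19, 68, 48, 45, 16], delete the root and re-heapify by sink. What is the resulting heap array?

remove root 82; move last element 16 to root → [16, 78, 51, 74, 70, 40, 19, 68, 48, 45]
16 vs larger child 78 at index 1, swap → [78, 16, 51, 74, 70, 40, 19, 68, 48, 45]
16 vs larger child 74 at index 3, swap → [78, 74, 51, 16, 70, 40, 19, 68, 48, 45]
16 vs larger child 68 at index 7, swap → [78, 74, 51, 68, 70, 40, 19, 16, 48, 45]

[78, 74, 51, 68, 70, 40, 19, 16, 48, 45]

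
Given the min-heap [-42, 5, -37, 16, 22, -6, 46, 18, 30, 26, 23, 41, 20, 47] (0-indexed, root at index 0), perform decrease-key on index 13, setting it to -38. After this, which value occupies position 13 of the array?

46

set index 13 from 47 to -38 → [-42, 5, -37, 16, 22, -6, 46, 18, 30, 26, 23, 41, 20, -38]
-38 < parent 46 at index 6, swap → [-42, 5, -37, 16, 22, -6, -38, 18, 30, 26, 23, 41, 20, 46]
-38 < parent -37 at index 2, swap → [-42, 5, -38, 16, 22, -6, -37, 18, 30, 26, 23, 41, 20, 46]
resulting array: [-42, 5, -38, 16, 22, -6, -37, 18, 30, 26, 23, 41, 20, 46]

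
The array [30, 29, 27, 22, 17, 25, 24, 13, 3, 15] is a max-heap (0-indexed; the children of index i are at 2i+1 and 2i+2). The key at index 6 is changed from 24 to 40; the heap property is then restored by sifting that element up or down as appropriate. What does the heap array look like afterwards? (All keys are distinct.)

[40, 29, 30, 22, 17, 25, 27, 13, 3, 15]

set index 6 from 24 to 40 → [30, 29, 27, 22, 17, 25, 40, 13, 3, 15]
40 > parent 27 at index 2, swap → [30, 29, 40, 22, 17, 25, 27, 13, 3, 15]
40 > parent 30 at index 0, swap → [40, 29, 30, 22, 17, 25, 27, 13, 3, 15]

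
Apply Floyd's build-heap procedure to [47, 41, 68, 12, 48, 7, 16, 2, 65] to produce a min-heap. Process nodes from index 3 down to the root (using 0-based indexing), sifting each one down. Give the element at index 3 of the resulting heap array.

sift down from index 3:
  12 vs smaller child 2 at index 7, swap → [47, 41, 68, 2, 48, 7, 16, 12, 65]
sift down from index 2:
  68 vs smaller child 7 at index 5, swap → [47, 41, 7, 2, 48, 68, 16, 12, 65]
sift down from index 1:
  41 vs smaller child 2 at index 3, swap → [47, 2, 7, 41, 48, 68, 16, 12, 65]
  41 vs smaller child 12 at index 7, swap → [47, 2, 7, 12, 48, 68, 16, 41, 65]
sift down from index 0:
  47 vs smaller child 2 at index 1, swap → [2, 47, 7, 12, 48, 68, 16, 41, 65]
  47 vs smaller child 12 at index 3, swap → [2, 12, 7, 47, 48, 68, 16, 41, 65]
  47 vs smaller child 41 at index 7, swap → [2, 12, 7, 41, 48, 68, 16, 47, 65]
resulting array: [2, 12, 7, 41, 48, 68, 16, 47, 65]

41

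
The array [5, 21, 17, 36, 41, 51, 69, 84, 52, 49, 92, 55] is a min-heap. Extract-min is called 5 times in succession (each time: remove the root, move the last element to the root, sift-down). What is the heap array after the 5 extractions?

[49, 52, 51, 84, 92, 55, 69]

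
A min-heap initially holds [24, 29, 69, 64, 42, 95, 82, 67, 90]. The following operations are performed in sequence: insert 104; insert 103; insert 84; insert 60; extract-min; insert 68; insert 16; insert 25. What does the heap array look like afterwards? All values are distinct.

[16, 42, 25, 64, 84, 68, 29, 67, 90, 104, 103, 95, 69, 82, 60]

insert 104:
  append 104 at index 9 → [24, 29, 69, 64, 42, 95, 82, 67, 90, 104] (no swap needed)
insert 103:
  append 103 at index 10 → [24, 29, 69, 64, 42, 95, 82, 67, 90, 104, 103] (no swap needed)
insert 84:
  append 84 at index 11 → [24, 29, 69, 64, 42, 95, 82, 67, 90, 104, 103, 84]
  84 < parent 95 at index 5, swap → [24, 29, 69, 64, 42, 84, 82, 67, 90, 104, 103, 95]
insert 60:
  append 60 at index 12 → [24, 29, 69, 64, 42, 84, 82, 67, 90, 104, 103, 95, 60]
  60 < parent 84 at index 5, swap → [24, 29, 69, 64, 42, 60, 82, 67, 90, 104, 103, 95, 84]
  60 < parent 69 at index 2, swap → [24, 29, 60, 64, 42, 69, 82, 67, 90, 104, 103, 95, 84]
extract-min → returns 24:
  remove root 24; move last element 84 to root → [84, 29, 60, 64, 42, 69, 82, 67, 90, 104, 103, 95]
  84 vs smaller child 29 at index 1, swap → [29, 84, 60, 64, 42, 69, 82, 67, 90, 104, 103, 95]
  84 vs smaller child 42 at index 4, swap → [29, 42, 60, 64, 84, 69, 82, 67, 90, 104, 103, 95]
insert 68:
  append 68 at index 12 → [29, 42, 60, 64, 84, 69, 82, 67, 90, 104, 103, 95, 68]
  68 < parent 69 at index 5, swap → [29, 42, 60, 64, 84, 68, 82, 67, 90, 104, 103, 95, 69]
insert 16:
  append 16 at index 13 → [29, 42, 60, 64, 84, 68, 82, 67, 90, 104, 103, 95, 69, 16]
  16 < parent 82 at index 6, swap → [29, 42, 60, 64, 84, 68, 16, 67, 90, 104, 103, 95, 69, 82]
  16 < parent 60 at index 2, swap → [29, 42, 16, 64, 84, 68, 60, 67, 90, 104, 103, 95, 69, 82]
  16 < parent 29 at index 0, swap → [16, 42, 29, 64, 84, 68, 60, 67, 90, 104, 103, 95, 69, 82]
insert 25:
  append 25 at index 14 → [16, 42, 29, 64, 84, 68, 60, 67, 90, 104, 103, 95, 69, 82, 25]
  25 < parent 60 at index 6, swap → [16, 42, 29, 64, 84, 68, 25, 67, 90, 104, 103, 95, 69, 82, 60]
  25 < parent 29 at index 2, swap → [16, 42, 25, 64, 84, 68, 29, 67, 90, 104, 103, 95, 69, 82, 60]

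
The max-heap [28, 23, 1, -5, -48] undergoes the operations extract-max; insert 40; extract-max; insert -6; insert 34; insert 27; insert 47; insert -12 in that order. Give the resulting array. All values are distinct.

[47, 34, 27, -5, -6, 1, 23, -48, -12]

extract-max → returns 28:
  remove root 28; move last element -48 to root → [-48, 23, 1, -5]
  -48 vs larger child 23 at index 1, swap → [23, -48, 1, -5]
  -48 vs only child -5 at index 3, swap → [23, -5, 1, -48]
insert 40:
  append 40 at index 4 → [23, -5, 1, -48, 40]
  40 > parent -5 at index 1, swap → [23, 40, 1, -48, -5]
  40 > parent 23 at index 0, swap → [40, 23, 1, -48, -5]
extract-max → returns 40:
  remove root 40; move last element -5 to root → [-5, 23, 1, -48]
  -5 vs larger child 23 at index 1, swap → [23, -5, 1, -48]
insert -6:
  append -6 at index 4 → [23, -5, 1, -48, -6] (no swap needed)
insert 34:
  append 34 at index 5 → [23, -5, 1, -48, -6, 34]
  34 > parent 1 at index 2, swap → [23, -5, 34, -48, -6, 1]
  34 > parent 23 at index 0, swap → [34, -5, 23, -48, -6, 1]
insert 27:
  append 27 at index 6 → [34, -5, 23, -48, -6, 1, 27]
  27 > parent 23 at index 2, swap → [34, -5, 27, -48, -6, 1, 23]
insert 47:
  append 47 at index 7 → [34, -5, 27, -48, -6, 1, 23, 47]
  47 > parent -48 at index 3, swap → [34, -5, 27, 47, -6, 1, 23, -48]
  47 > parent -5 at index 1, swap → [34, 47, 27, -5, -6, 1, 23, -48]
  47 > parent 34 at index 0, swap → [47, 34, 27, -5, -6, 1, 23, -48]
insert -12:
  append -12 at index 8 → [47, 34, 27, -5, -6, 1, 23, -48, -12] (no swap needed)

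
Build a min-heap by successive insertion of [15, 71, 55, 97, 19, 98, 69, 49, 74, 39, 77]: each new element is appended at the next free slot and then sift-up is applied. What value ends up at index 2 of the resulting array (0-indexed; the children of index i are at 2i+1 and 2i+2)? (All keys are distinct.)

55

Insert 15:
  append 15 at index 0 → [15] (no swap needed)
Insert 71:
  append 71 at index 1 → [15, 71] (no swap needed)
Insert 55:
  append 55 at index 2 → [15, 71, 55] (no swap needed)
Insert 97:
  append 97 at index 3 → [15, 71, 55, 97] (no swap needed)
Insert 19:
  append 19 at index 4 → [15, 71, 55, 97, 19]
  19 < parent 71 at index 1, swap → [15, 19, 55, 97, 71]
Insert 98:
  append 98 at index 5 → [15, 19, 55, 97, 71, 98] (no swap needed)
Insert 69:
  append 69 at index 6 → [15, 19, 55, 97, 71, 98, 69] (no swap needed)
Insert 49:
  append 49 at index 7 → [15, 19, 55, 97, 71, 98, 69, 49]
  49 < parent 97 at index 3, swap → [15, 19, 55, 49, 71, 98, 69, 97]
Insert 74:
  append 74 at index 8 → [15, 19, 55, 49, 71, 98, 69, 97, 74] (no swap needed)
Insert 39:
  append 39 at index 9 → [15, 19, 55, 49, 71, 98, 69, 97, 74, 39]
  39 < parent 71 at index 4, swap → [15, 19, 55, 49, 39, 98, 69, 97, 74, 71]
Insert 77:
  append 77 at index 10 → [15, 19, 55, 49, 39, 98, 69, 97, 74, 71, 77] (no swap needed)
resulting array: [15, 19, 55, 49, 39, 98, 69, 97, 74, 71, 77]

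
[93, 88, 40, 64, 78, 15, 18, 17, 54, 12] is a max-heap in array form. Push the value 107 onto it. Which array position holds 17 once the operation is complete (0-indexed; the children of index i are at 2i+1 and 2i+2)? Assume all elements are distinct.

7

append 107 at index 10 → [93, 88, 40, 64, 78, 15, 18, 17, 54, 12, 107]
107 > parent 78 at index 4, swap → [93, 88, 40, 64, 107, 15, 18, 17, 54, 12, 78]
107 > parent 88 at index 1, swap → [93, 107, 40, 64, 88, 15, 18, 17, 54, 12, 78]
107 > parent 93 at index 0, swap → [107, 93, 40, 64, 88, 15, 18, 17, 54, 12, 78]
resulting array: [107, 93, 40, 64, 88, 15, 18, 17, 54, 12, 78]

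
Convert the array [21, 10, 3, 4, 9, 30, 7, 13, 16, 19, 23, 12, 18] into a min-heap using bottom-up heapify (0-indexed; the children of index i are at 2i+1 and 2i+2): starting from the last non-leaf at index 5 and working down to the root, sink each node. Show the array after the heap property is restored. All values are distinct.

[3, 4, 7, 10, 9, 12, 21, 13, 16, 19, 23, 30, 18]

sift down from index 5:
  30 vs smaller child 12 at index 11, swap → [21, 10, 3, 4, 9, 12, 7, 13, 16, 19, 23, 30, 18]
sift down from index 4: already satisfies heap property
sift down from index 3: already satisfies heap property
sift down from index 2: already satisfies heap property
sift down from index 1:
  10 vs smaller child 4 at index 3, swap → [21, 4, 3, 10, 9, 12, 7, 13, 16, 19, 23, 30, 18]
sift down from index 0:
  21 vs smaller child 3 at index 2, swap → [3, 4, 21, 10, 9, 12, 7, 13, 16, 19, 23, 30, 18]
  21 vs smaller child 7 at index 6, swap → [3, 4, 7, 10, 9, 12, 21, 13, 16, 19, 23, 30, 18]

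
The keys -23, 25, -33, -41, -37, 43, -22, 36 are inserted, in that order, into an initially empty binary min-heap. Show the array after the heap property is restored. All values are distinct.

Insert -23:
  append -23 at index 0 → [-23] (no swap needed)
Insert 25:
  append 25 at index 1 → [-23, 25] (no swap needed)
Insert -33:
  append -33 at index 2 → [-23, 25, -33]
  -33 < parent -23 at index 0, swap → [-33, 25, -23]
Insert -41:
  append -41 at index 3 → [-33, 25, -23, -41]
  -41 < parent 25 at index 1, swap → [-33, -41, -23, 25]
  -41 < parent -33 at index 0, swap → [-41, -33, -23, 25]
Insert -37:
  append -37 at index 4 → [-41, -33, -23, 25, -37]
  -37 < parent -33 at index 1, swap → [-41, -37, -23, 25, -33]
Insert 43:
  append 43 at index 5 → [-41, -37, -23, 25, -33, 43] (no swap needed)
Insert -22:
  append -22 at index 6 → [-41, -37, -23, 25, -33, 43, -22] (no swap needed)
Insert 36:
  append 36 at index 7 → [-41, -37, -23, 25, -33, 43, -22, 36] (no swap needed)

[-41, -37, -23, 25, -33, 43, -22, 36]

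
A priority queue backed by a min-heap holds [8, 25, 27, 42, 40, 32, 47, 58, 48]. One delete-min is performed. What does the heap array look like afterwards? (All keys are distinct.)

[25, 40, 27, 42, 48, 32, 47, 58]

remove root 8; move last element 48 to root → [48, 25, 27, 42, 40, 32, 47, 58]
48 vs smaller child 25 at index 1, swap → [25, 48, 27, 42, 40, 32, 47, 58]
48 vs smaller child 40 at index 4, swap → [25, 40, 27, 42, 48, 32, 47, 58]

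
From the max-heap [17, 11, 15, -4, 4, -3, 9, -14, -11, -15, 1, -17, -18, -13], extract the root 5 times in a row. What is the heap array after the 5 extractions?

extract-max #1 returns 17:
  remove root 17; move last element -13 to root → [-13, 11, 15, -4, 4, -3, 9, -14, -11, -15, 1, -17, -18]
  -13 vs larger child 15 at index 2, swap → [15, 11, -13, -4, 4, -3, 9, -14, -11, -15, 1, -17, -18]
  -13 vs larger child 9 at index 6, swap → [15, 11, 9, -4, 4, -3, -13, -14, -11, -15, 1, -17, -18]
extract-max #2 returns 15:
  remove root 15; move last element -18 to root → [-18, 11, 9, -4, 4, -3, -13, -14, -11, -15, 1, -17]
  -18 vs larger child 11 at index 1, swap → [11, -18, 9, -4, 4, -3, -13, -14, -11, -15, 1, -17]
  -18 vs larger child 4 at index 4, swap → [11, 4, 9, -4, -18, -3, -13, -14, -11, -15, 1, -17]
  -18 vs larger child 1 at index 10, swap → [11, 4, 9, -4, 1, -3, -13, -14, -11, -15, -18, -17]
extract-max #3 returns 11:
  remove root 11; move last element -17 to root → [-17, 4, 9, -4, 1, -3, -13, -14, -11, -15, -18]
  -17 vs larger child 9 at index 2, swap → [9, 4, -17, -4, 1, -3, -13, -14, -11, -15, -18]
  -17 vs larger child -3 at index 5, swap → [9, 4, -3, -4, 1, -17, -13, -14, -11, -15, -18]
extract-max #4 returns 9:
  remove root 9; move last element -18 to root → [-18, 4, -3, -4, 1, -17, -13, -14, -11, -15]
  -18 vs larger child 4 at index 1, swap → [4, -18, -3, -4, 1, -17, -13, -14, -11, -15]
  -18 vs larger child 1 at index 4, swap → [4, 1, -3, -4, -18, -17, -13, -14, -11, -15]
  -18 vs only child -15 at index 9, swap → [4, 1, -3, -4, -15, -17, -13, -14, -11, -18]
extract-max #5 returns 4:
  remove root 4; move last element -18 to root → [-18, 1, -3, -4, -15, -17, -13, -14, -11]
  -18 vs larger child 1 at index 1, swap → [1, -18, -3, -4, -15, -17, -13, -14, -11]
  -18 vs larger child -4 at index 3, swap → [1, -4, -3, -18, -15, -17, -13, -14, -11]
  -18 vs larger child -11 at index 8, swap → [1, -4, -3, -11, -15, -17, -13, -14, -18]

[1, -4, -3, -11, -15, -17, -13, -14, -18]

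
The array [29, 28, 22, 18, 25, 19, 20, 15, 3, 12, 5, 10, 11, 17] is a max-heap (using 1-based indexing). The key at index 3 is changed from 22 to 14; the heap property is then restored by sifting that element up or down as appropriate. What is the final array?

[29, 28, 20, 18, 25, 19, 17, 15, 3, 12, 5, 10, 11, 14]

set index 3 from 22 to 14 → [29, 28, 14, 18, 25, 19, 20, 15, 3, 12, 5, 10, 11, 17]
14 vs larger child 20 at index 7, swap → [29, 28, 20, 18, 25, 19, 14, 15, 3, 12, 5, 10, 11, 17]
14 vs only child 17 at index 14, swap → [29, 28, 20, 18, 25, 19, 17, 15, 3, 12, 5, 10, 11, 14]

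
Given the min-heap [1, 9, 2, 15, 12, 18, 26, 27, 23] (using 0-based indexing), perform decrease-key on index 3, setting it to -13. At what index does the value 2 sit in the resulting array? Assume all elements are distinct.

2

set index 3 from 15 to -13 → [1, 9, 2, -13, 12, 18, 26, 27, 23]
-13 < parent 9 at index 1, swap → [1, -13, 2, 9, 12, 18, 26, 27, 23]
-13 < parent 1 at index 0, swap → [-13, 1, 2, 9, 12, 18, 26, 27, 23]
resulting array: [-13, 1, 2, 9, 12, 18, 26, 27, 23]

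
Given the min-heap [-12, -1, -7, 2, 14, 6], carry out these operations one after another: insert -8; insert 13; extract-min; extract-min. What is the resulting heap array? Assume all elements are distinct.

[-7, -1, 6, 2, 14, 13]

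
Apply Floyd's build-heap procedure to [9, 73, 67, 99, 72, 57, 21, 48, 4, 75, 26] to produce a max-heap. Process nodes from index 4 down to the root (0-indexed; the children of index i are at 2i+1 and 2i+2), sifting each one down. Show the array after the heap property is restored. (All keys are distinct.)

sift down from index 4:
  72 vs larger child 75 at index 9, swap → [9, 73, 67, 99, 75, 57, 21, 48, 4, 72, 26]
sift down from index 3: already satisfies heap property
sift down from index 2: already satisfies heap property
sift down from index 1:
  73 vs larger child 99 at index 3, swap → [9, 99, 67, 73, 75, 57, 21, 48, 4, 72, 26]
sift down from index 0:
  9 vs larger child 99 at index 1, swap → [99, 9, 67, 73, 75, 57, 21, 48, 4, 72, 26]
  9 vs larger child 75 at index 4, swap → [99, 75, 67, 73, 9, 57, 21, 48, 4, 72, 26]
  9 vs larger child 72 at index 9, swap → [99, 75, 67, 73, 72, 57, 21, 48, 4, 9, 26]

[99, 75, 67, 73, 72, 57, 21, 48, 4, 9, 26]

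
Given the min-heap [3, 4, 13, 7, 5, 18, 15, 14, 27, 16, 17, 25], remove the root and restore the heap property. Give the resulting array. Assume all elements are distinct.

[4, 5, 13, 7, 16, 18, 15, 14, 27, 25, 17]

remove root 3; move last element 25 to root → [25, 4, 13, 7, 5, 18, 15, 14, 27, 16, 17]
25 vs smaller child 4 at index 1, swap → [4, 25, 13, 7, 5, 18, 15, 14, 27, 16, 17]
25 vs smaller child 5 at index 4, swap → [4, 5, 13, 7, 25, 18, 15, 14, 27, 16, 17]
25 vs smaller child 16 at index 9, swap → [4, 5, 13, 7, 16, 18, 15, 14, 27, 25, 17]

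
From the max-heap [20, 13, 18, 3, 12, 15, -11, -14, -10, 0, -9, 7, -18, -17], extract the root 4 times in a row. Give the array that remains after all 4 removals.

[12, 3, 7, -9, 0, -17, -11, -14, -10, -18]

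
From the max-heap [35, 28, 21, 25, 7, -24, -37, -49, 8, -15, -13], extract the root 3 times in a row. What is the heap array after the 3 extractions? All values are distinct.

extract-max #1 returns 35:
  remove root 35; move last element -13 to root → [-13, 28, 21, 25, 7, -24, -37, -49, 8, -15]
  -13 vs larger child 28 at index 1, swap → [28, -13, 21, 25, 7, -24, -37, -49, 8, -15]
  -13 vs larger child 25 at index 3, swap → [28, 25, 21, -13, 7, -24, -37, -49, 8, -15]
  -13 vs larger child 8 at index 8, swap → [28, 25, 21, 8, 7, -24, -37, -49, -13, -15]
extract-max #2 returns 28:
  remove root 28; move last element -15 to root → [-15, 25, 21, 8, 7, -24, -37, -49, -13]
  -15 vs larger child 25 at index 1, swap → [25, -15, 21, 8, 7, -24, -37, -49, -13]
  -15 vs larger child 8 at index 3, swap → [25, 8, 21, -15, 7, -24, -37, -49, -13]
  -15 vs larger child -13 at index 8, swap → [25, 8, 21, -13, 7, -24, -37, -49, -15]
extract-max #3 returns 25:
  remove root 25; move last element -15 to root → [-15, 8, 21, -13, 7, -24, -37, -49]
  -15 vs larger child 21 at index 2, swap → [21, 8, -15, -13, 7, -24, -37, -49]

[21, 8, -15, -13, 7, -24, -37, -49]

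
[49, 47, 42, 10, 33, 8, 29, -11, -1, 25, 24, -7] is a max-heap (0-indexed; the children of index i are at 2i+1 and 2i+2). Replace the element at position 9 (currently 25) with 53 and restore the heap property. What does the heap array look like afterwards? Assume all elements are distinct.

[53, 49, 42, 10, 47, 8, 29, -11, -1, 33, 24, -7]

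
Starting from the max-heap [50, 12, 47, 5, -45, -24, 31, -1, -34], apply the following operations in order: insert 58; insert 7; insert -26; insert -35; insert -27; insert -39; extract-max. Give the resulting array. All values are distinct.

insert 58:
  append 58 at index 9 → [50, 12, 47, 5, -45, -24, 31, -1, -34, 58]
  58 > parent -45 at index 4, swap → [50, 12, 47, 5, 58, -24, 31, -1, -34, -45]
  58 > parent 12 at index 1, swap → [50, 58, 47, 5, 12, -24, 31, -1, -34, -45]
  58 > parent 50 at index 0, swap → [58, 50, 47, 5, 12, -24, 31, -1, -34, -45]
insert 7:
  append 7 at index 10 → [58, 50, 47, 5, 12, -24, 31, -1, -34, -45, 7] (no swap needed)
insert -26:
  append -26 at index 11 → [58, 50, 47, 5, 12, -24, 31, -1, -34, -45, 7, -26] (no swap needed)
insert -35:
  append -35 at index 12 → [58, 50, 47, 5, 12, -24, 31, -1, -34, -45, 7, -26, -35] (no swap needed)
insert -27:
  append -27 at index 13 → [58, 50, 47, 5, 12, -24, 31, -1, -34, -45, 7, -26, -35, -27] (no swap needed)
insert -39:
  append -39 at index 14 → [58, 50, 47, 5, 12, -24, 31, -1, -34, -45, 7, -26, -35, -27, -39] (no swap needed)
extract-max → returns 58:
  remove root 58; move last element -39 to root → [-39, 50, 47, 5, 12, -24, 31, -1, -34, -45, 7, -26, -35, -27]
  -39 vs larger child 50 at index 1, swap → [50, -39, 47, 5, 12, -24, 31, -1, -34, -45, 7, -26, -35, -27]
  -39 vs larger child 12 at index 4, swap → [50, 12, 47, 5, -39, -24, 31, -1, -34, -45, 7, -26, -35, -27]
  -39 vs larger child 7 at index 10, swap → [50, 12, 47, 5, 7, -24, 31, -1, -34, -45, -39, -26, -35, -27]

[50, 12, 47, 5, 7, -24, 31, -1, -34, -45, -39, -26, -35, -27]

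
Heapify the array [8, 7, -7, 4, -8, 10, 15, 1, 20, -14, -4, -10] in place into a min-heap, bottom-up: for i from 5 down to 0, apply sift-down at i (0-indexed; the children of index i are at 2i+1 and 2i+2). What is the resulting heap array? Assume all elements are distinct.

[-14, -8, -10, 1, -4, -7, 15, 4, 20, 7, 8, 10]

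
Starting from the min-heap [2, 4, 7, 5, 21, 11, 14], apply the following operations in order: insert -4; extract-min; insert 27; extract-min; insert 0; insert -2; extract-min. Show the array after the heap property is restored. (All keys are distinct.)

[0, 4, 7, 5, 21, 11, 14, 27]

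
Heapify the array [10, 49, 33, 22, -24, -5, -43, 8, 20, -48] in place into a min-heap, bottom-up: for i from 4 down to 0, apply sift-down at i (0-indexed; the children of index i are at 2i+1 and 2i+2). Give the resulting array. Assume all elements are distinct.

sift down from index 4:
  -24 vs only child -48 at index 9, swap → [10, 49, 33, 22, -48, -5, -43, 8, 20, -24]
sift down from index 3:
  22 vs smaller child 8 at index 7, swap → [10, 49, 33, 8, -48, -5, -43, 22, 20, -24]
sift down from index 2:
  33 vs smaller child -43 at index 6, swap → [10, 49, -43, 8, -48, -5, 33, 22, 20, -24]
sift down from index 1:
  49 vs smaller child -48 at index 4, swap → [10, -48, -43, 8, 49, -5, 33, 22, 20, -24]
  49 vs only child -24 at index 9, swap → [10, -48, -43, 8, -24, -5, 33, 22, 20, 49]
sift down from index 0:
  10 vs smaller child -48 at index 1, swap → [-48, 10, -43, 8, -24, -5, 33, 22, 20, 49]
  10 vs smaller child -24 at index 4, swap → [-48, -24, -43, 8, 10, -5, 33, 22, 20, 49]

[-48, -24, -43, 8, 10, -5, 33, 22, 20, 49]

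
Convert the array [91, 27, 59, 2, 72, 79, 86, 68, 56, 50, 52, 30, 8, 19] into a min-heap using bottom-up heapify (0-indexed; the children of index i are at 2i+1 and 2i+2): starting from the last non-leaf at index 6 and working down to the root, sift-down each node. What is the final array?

sift down from index 6:
  86 vs only child 19 at index 13, swap → [91, 27, 59, 2, 72, 79, 19, 68, 56, 50, 52, 30, 8, 86]
sift down from index 5:
  79 vs smaller child 8 at index 12, swap → [91, 27, 59, 2, 72, 8, 19, 68, 56, 50, 52, 30, 79, 86]
sift down from index 4:
  72 vs smaller child 50 at index 9, swap → [91, 27, 59, 2, 50, 8, 19, 68, 56, 72, 52, 30, 79, 86]
sift down from index 3: already satisfies heap property
sift down from index 2:
  59 vs smaller child 8 at index 5, swap → [91, 27, 8, 2, 50, 59, 19, 68, 56, 72, 52, 30, 79, 86]
  59 vs smaller child 30 at index 11, swap → [91, 27, 8, 2, 50, 30, 19, 68, 56, 72, 52, 59, 79, 86]
sift down from index 1:
  27 vs smaller child 2 at index 3, swap → [91, 2, 8, 27, 50, 30, 19, 68, 56, 72, 52, 59, 79, 86]
sift down from index 0:
  91 vs smaller child 2 at index 1, swap → [2, 91, 8, 27, 50, 30, 19, 68, 56, 72, 52, 59, 79, 86]
  91 vs smaller child 27 at index 3, swap → [2, 27, 8, 91, 50, 30, 19, 68, 56, 72, 52, 59, 79, 86]
  91 vs smaller child 56 at index 8, swap → [2, 27, 8, 56, 50, 30, 19, 68, 91, 72, 52, 59, 79, 86]

[2, 27, 8, 56, 50, 30, 19, 68, 91, 72, 52, 59, 79, 86]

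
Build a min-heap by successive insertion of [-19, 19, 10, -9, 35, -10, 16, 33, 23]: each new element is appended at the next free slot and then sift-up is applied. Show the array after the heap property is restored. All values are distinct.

[-19, -9, -10, 19, 35, 10, 16, 33, 23]

Insert -19:
  append -19 at index 0 → [-19] (no swap needed)
Insert 19:
  append 19 at index 1 → [-19, 19] (no swap needed)
Insert 10:
  append 10 at index 2 → [-19, 19, 10] (no swap needed)
Insert -9:
  append -9 at index 3 → [-19, 19, 10, -9]
  -9 < parent 19 at index 1, swap → [-19, -9, 10, 19]
Insert 35:
  append 35 at index 4 → [-19, -9, 10, 19, 35] (no swap needed)
Insert -10:
  append -10 at index 5 → [-19, -9, 10, 19, 35, -10]
  -10 < parent 10 at index 2, swap → [-19, -9, -10, 19, 35, 10]
Insert 16:
  append 16 at index 6 → [-19, -9, -10, 19, 35, 10, 16] (no swap needed)
Insert 33:
  append 33 at index 7 → [-19, -9, -10, 19, 35, 10, 16, 33] (no swap needed)
Insert 23:
  append 23 at index 8 → [-19, -9, -10, 19, 35, 10, 16, 33, 23] (no swap needed)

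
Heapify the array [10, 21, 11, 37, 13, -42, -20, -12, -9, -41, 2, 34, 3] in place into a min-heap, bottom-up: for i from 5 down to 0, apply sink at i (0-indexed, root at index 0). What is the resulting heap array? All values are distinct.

sift down from index 5: already satisfies heap property
sift down from index 4:
  13 vs smaller child -41 at index 9, swap → [10, 21, 11, 37, -41, -42, -20, -12, -9, 13, 2, 34, 3]
sift down from index 3:
  37 vs smaller child -12 at index 7, swap → [10, 21, 11, -12, -41, -42, -20, 37, -9, 13, 2, 34, 3]
sift down from index 2:
  11 vs smaller child -42 at index 5, swap → [10, 21, -42, -12, -41, 11, -20, 37, -9, 13, 2, 34, 3]
  11 vs smaller child 3 at index 12, swap → [10, 21, -42, -12, -41, 3, -20, 37, -9, 13, 2, 34, 11]
sift down from index 1:
  21 vs smaller child -41 at index 4, swap → [10, -41, -42, -12, 21, 3, -20, 37, -9, 13, 2, 34, 11]
  21 vs smaller child 2 at index 10, swap → [10, -41, -42, -12, 2, 3, -20, 37, -9, 13, 21, 34, 11]
sift down from index 0:
  10 vs smaller child -42 at index 2, swap → [-42, -41, 10, -12, 2, 3, -20, 37, -9, 13, 21, 34, 11]
  10 vs smaller child -20 at index 6, swap → [-42, -41, -20, -12, 2, 3, 10, 37, -9, 13, 21, 34, 11]

[-42, -41, -20, -12, 2, 3, 10, 37, -9, 13, 21, 34, 11]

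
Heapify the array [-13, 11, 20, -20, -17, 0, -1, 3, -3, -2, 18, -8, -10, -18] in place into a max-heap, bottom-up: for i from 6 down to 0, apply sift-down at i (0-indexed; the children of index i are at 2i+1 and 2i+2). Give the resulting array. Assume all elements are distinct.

sift down from index 6: already satisfies heap property
sift down from index 5: already satisfies heap property
sift down from index 4:
  -17 vs larger child 18 at index 10, swap → [-13, 11, 20, -20, 18, 0, -1, 3, -3, -2, -17, -8, -10, -18]
sift down from index 3:
  -20 vs larger child 3 at index 7, swap → [-13, 11, 20, 3, 18, 0, -1, -20, -3, -2, -17, -8, -10, -18]
sift down from index 2: already satisfies heap property
sift down from index 1:
  11 vs larger child 18 at index 4, swap → [-13, 18, 20, 3, 11, 0, -1, -20, -3, -2, -17, -8, -10, -18]
sift down from index 0:
  -13 vs larger child 20 at index 2, swap → [20, 18, -13, 3, 11, 0, -1, -20, -3, -2, -17, -8, -10, -18]
  -13 vs larger child 0 at index 5, swap → [20, 18, 0, 3, 11, -13, -1, -20, -3, -2, -17, -8, -10, -18]
  -13 vs larger child -8 at index 11, swap → [20, 18, 0, 3, 11, -8, -1, -20, -3, -2, -17, -13, -10, -18]

[20, 18, 0, 3, 11, -8, -1, -20, -3, -2, -17, -13, -10, -18]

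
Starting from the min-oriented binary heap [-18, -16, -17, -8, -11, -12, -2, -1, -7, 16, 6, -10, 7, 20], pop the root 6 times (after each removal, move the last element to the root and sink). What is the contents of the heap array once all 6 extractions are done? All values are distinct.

extract-min #1 returns -18:
  remove root -18; move last element 20 to root → [20, -16, -17, -8, -11, -12, -2, -1, -7, 16, 6, -10, 7]
  20 vs smaller child -17 at index 2, swap → [-17, -16, 20, -8, -11, -12, -2, -1, -7, 16, 6, -10, 7]
  20 vs smaller child -12 at index 5, swap → [-17, -16, -12, -8, -11, 20, -2, -1, -7, 16, 6, -10, 7]
  20 vs smaller child -10 at index 11, swap → [-17, -16, -12, -8, -11, -10, -2, -1, -7, 16, 6, 20, 7]
extract-min #2 returns -17:
  remove root -17; move last element 7 to root → [7, -16, -12, -8, -11, -10, -2, -1, -7, 16, 6, 20]
  7 vs smaller child -16 at index 1, swap → [-16, 7, -12, -8, -11, -10, -2, -1, -7, 16, 6, 20]
  7 vs smaller child -11 at index 4, swap → [-16, -11, -12, -8, 7, -10, -2, -1, -7, 16, 6, 20]
  7 vs smaller child 6 at index 10, swap → [-16, -11, -12, -8, 6, -10, -2, -1, -7, 16, 7, 20]
extract-min #3 returns -16:
  remove root -16; move last element 20 to root → [20, -11, -12, -8, 6, -10, -2, -1, -7, 16, 7]
  20 vs smaller child -12 at index 2, swap → [-12, -11, 20, -8, 6, -10, -2, -1, -7, 16, 7]
  20 vs smaller child -10 at index 5, swap → [-12, -11, -10, -8, 6, 20, -2, -1, -7, 16, 7]
extract-min #4 returns -12:
  remove root -12; move last element 7 to root → [7, -11, -10, -8, 6, 20, -2, -1, -7, 16]
  7 vs smaller child -11 at index 1, swap → [-11, 7, -10, -8, 6, 20, -2, -1, -7, 16]
  7 vs smaller child -8 at index 3, swap → [-11, -8, -10, 7, 6, 20, -2, -1, -7, 16]
  7 vs smaller child -7 at index 8, swap → [-11, -8, -10, -7, 6, 20, -2, -1, 7, 16]
extract-min #5 returns -11:
  remove root -11; move last element 16 to root → [16, -8, -10, -7, 6, 20, -2, -1, 7]
  16 vs smaller child -10 at index 2, swap → [-10, -8, 16, -7, 6, 20, -2, -1, 7]
  16 vs smaller child -2 at index 6, swap → [-10, -8, -2, -7, 6, 20, 16, -1, 7]
extract-min #6 returns -10:
  remove root -10; move last element 7 to root → [7, -8, -2, -7, 6, 20, 16, -1]
  7 vs smaller child -8 at index 1, swap → [-8, 7, -2, -7, 6, 20, 16, -1]
  7 vs smaller child -7 at index 3, swap → [-8, -7, -2, 7, 6, 20, 16, -1]
  7 vs only child -1 at index 7, swap → [-8, -7, -2, -1, 6, 20, 16, 7]

[-8, -7, -2, -1, 6, 20, 16, 7]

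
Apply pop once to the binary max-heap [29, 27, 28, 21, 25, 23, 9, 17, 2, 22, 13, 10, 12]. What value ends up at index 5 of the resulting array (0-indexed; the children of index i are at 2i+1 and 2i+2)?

12

remove root 29; move last element 12 to root → [12, 27, 28, 21, 25, 23, 9, 17, 2, 22, 13, 10]
12 vs larger child 28 at index 2, swap → [28, 27, 12, 21, 25, 23, 9, 17, 2, 22, 13, 10]
12 vs larger child 23 at index 5, swap → [28, 27, 23, 21, 25, 12, 9, 17, 2, 22, 13, 10]
resulting array: [28, 27, 23, 21, 25, 12, 9, 17, 2, 22, 13, 10]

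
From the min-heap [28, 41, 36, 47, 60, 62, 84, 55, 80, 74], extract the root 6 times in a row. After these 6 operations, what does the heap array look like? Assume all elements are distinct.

[62, 74, 84, 80]

extract-min #1 returns 28:
  remove root 28; move last element 74 to root → [74, 41, 36, 47, 60, 62, 84, 55, 80]
  74 vs smaller child 36 at index 2, swap → [36, 41, 74, 47, 60, 62, 84, 55, 80]
  74 vs smaller child 62 at index 5, swap → [36, 41, 62, 47, 60, 74, 84, 55, 80]
extract-min #2 returns 36:
  remove root 36; move last element 80 to root → [80, 41, 62, 47, 60, 74, 84, 55]
  80 vs smaller child 41 at index 1, swap → [41, 80, 62, 47, 60, 74, 84, 55]
  80 vs smaller child 47 at index 3, swap → [41, 47, 62, 80, 60, 74, 84, 55]
  80 vs only child 55 at index 7, swap → [41, 47, 62, 55, 60, 74, 84, 80]
extract-min #3 returns 41:
  remove root 41; move last element 80 to root → [80, 47, 62, 55, 60, 74, 84]
  80 vs smaller child 47 at index 1, swap → [47, 80, 62, 55, 60, 74, 84]
  80 vs smaller child 55 at index 3, swap → [47, 55, 62, 80, 60, 74, 84]
extract-min #4 returns 47:
  remove root 47; move last element 84 to root → [84, 55, 62, 80, 60, 74]
  84 vs smaller child 55 at index 1, swap → [55, 84, 62, 80, 60, 74]
  84 vs smaller child 60 at index 4, swap → [55, 60, 62, 80, 84, 74]
extract-min #5 returns 55:
  remove root 55; move last element 74 to root → [74, 60, 62, 80, 84]
  74 vs smaller child 60 at index 1, swap → [60, 74, 62, 80, 84]
extract-min #6 returns 60:
  remove root 60; move last element 84 to root → [84, 74, 62, 80]
  84 vs smaller child 62 at index 2, swap → [62, 74, 84, 80]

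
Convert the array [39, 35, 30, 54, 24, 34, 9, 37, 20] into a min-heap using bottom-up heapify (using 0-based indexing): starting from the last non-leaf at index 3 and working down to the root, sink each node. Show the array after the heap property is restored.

sift down from index 3:
  54 vs smaller child 20 at index 8, swap → [39, 35, 30, 20, 24, 34, 9, 37, 54]
sift down from index 2:
  30 vs smaller child 9 at index 6, swap → [39, 35, 9, 20, 24, 34, 30, 37, 54]
sift down from index 1:
  35 vs smaller child 20 at index 3, swap → [39, 20, 9, 35, 24, 34, 30, 37, 54]
sift down from index 0:
  39 vs smaller child 9 at index 2, swap → [9, 20, 39, 35, 24, 34, 30, 37, 54]
  39 vs smaller child 30 at index 6, swap → [9, 20, 30, 35, 24, 34, 39, 37, 54]

[9, 20, 30, 35, 24, 34, 39, 37, 54]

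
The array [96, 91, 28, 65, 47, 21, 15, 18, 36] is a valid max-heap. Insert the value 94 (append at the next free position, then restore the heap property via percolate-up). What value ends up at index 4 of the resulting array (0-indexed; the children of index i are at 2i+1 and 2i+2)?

append 94 at index 9 → [96, 91, 28, 65, 47, 21, 15, 18, 36, 94]
94 > parent 47 at index 4, swap → [96, 91, 28, 65, 94, 21, 15, 18, 36, 47]
94 > parent 91 at index 1, swap → [96, 94, 28, 65, 91, 21, 15, 18, 36, 47]
resulting array: [96, 94, 28, 65, 91, 21, 15, 18, 36, 47]

91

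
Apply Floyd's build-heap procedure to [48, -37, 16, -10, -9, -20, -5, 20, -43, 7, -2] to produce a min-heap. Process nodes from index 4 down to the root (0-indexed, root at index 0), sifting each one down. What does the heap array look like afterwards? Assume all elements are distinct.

sift down from index 4: already satisfies heap property
sift down from index 3:
  -10 vs smaller child -43 at index 8, swap → [48, -37, 16, -43, -9, -20, -5, 20, -10, 7, -2]
sift down from index 2:
  16 vs smaller child -20 at index 5, swap → [48, -37, -20, -43, -9, 16, -5, 20, -10, 7, -2]
sift down from index 1:
  -37 vs smaller child -43 at index 3, swap → [48, -43, -20, -37, -9, 16, -5, 20, -10, 7, -2]
sift down from index 0:
  48 vs smaller child -43 at index 1, swap → [-43, 48, -20, -37, -9, 16, -5, 20, -10, 7, -2]
  48 vs smaller child -37 at index 3, swap → [-43, -37, -20, 48, -9, 16, -5, 20, -10, 7, -2]
  48 vs smaller child -10 at index 8, swap → [-43, -37, -20, -10, -9, 16, -5, 20, 48, 7, -2]

[-43, -37, -20, -10, -9, 16, -5, 20, 48, 7, -2]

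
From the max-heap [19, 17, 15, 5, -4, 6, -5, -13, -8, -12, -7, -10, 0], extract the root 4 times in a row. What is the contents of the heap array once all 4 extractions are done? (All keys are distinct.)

[5, 0, -5, -8, -4, -10, -7, -13, -12]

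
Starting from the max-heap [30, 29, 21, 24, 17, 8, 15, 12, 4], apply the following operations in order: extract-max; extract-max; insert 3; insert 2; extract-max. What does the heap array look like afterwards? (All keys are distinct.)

[21, 17, 15, 12, 4, 8, 2, 3]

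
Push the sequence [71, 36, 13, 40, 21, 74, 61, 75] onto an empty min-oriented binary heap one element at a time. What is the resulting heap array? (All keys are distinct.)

[13, 21, 36, 71, 40, 74, 61, 75]

Insert 71:
  append 71 at index 0 → [71] (no swap needed)
Insert 36:
  append 36 at index 1 → [71, 36]
  36 < parent 71 at index 0, swap → [36, 71]
Insert 13:
  append 13 at index 2 → [36, 71, 13]
  13 < parent 36 at index 0, swap → [13, 71, 36]
Insert 40:
  append 40 at index 3 → [13, 71, 36, 40]
  40 < parent 71 at index 1, swap → [13, 40, 36, 71]
Insert 21:
  append 21 at index 4 → [13, 40, 36, 71, 21]
  21 < parent 40 at index 1, swap → [13, 21, 36, 71, 40]
Insert 74:
  append 74 at index 5 → [13, 21, 36, 71, 40, 74] (no swap needed)
Insert 61:
  append 61 at index 6 → [13, 21, 36, 71, 40, 74, 61] (no swap needed)
Insert 75:
  append 75 at index 7 → [13, 21, 36, 71, 40, 74, 61, 75] (no swap needed)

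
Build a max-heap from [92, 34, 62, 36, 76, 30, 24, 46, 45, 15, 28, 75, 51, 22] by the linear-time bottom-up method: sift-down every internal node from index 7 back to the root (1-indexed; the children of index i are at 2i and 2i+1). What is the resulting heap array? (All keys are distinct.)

sift down from index 7: already satisfies heap property
sift down from index 6:
  30 vs larger child 75 at index 12, swap → [92, 34, 62, 36, 76, 75, 24, 46, 45, 15, 28, 30, 51, 22]
sift down from index 5: already satisfies heap property
sift down from index 4:
  36 vs larger child 46 at index 8, swap → [92, 34, 62, 46, 76, 75, 24, 36, 45, 15, 28, 30, 51, 22]
sift down from index 3:
  62 vs larger child 75 at index 6, swap → [92, 34, 75, 46, 76, 62, 24, 36, 45, 15, 28, 30, 51, 22]
sift down from index 2:
  34 vs larger child 76 at index 5, swap → [92, 76, 75, 46, 34, 62, 24, 36, 45, 15, 28, 30, 51, 22]
sift down from index 1: already satisfies heap property

[92, 76, 75, 46, 34, 62, 24, 36, 45, 15, 28, 30, 51, 22]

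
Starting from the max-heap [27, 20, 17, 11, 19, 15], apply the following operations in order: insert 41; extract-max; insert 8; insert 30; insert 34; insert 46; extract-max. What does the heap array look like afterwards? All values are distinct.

[34, 30, 17, 27, 19, 15, 8, 11, 20]

insert 41:
  append 41 at index 6 → [27, 20, 17, 11, 19, 15, 41]
  41 > parent 17 at index 2, swap → [27, 20, 41, 11, 19, 15, 17]
  41 > parent 27 at index 0, swap → [41, 20, 27, 11, 19, 15, 17]
extract-max → returns 41:
  remove root 41; move last element 17 to root → [17, 20, 27, 11, 19, 15]
  17 vs larger child 27 at index 2, swap → [27, 20, 17, 11, 19, 15]
insert 8:
  append 8 at index 6 → [27, 20, 17, 11, 19, 15, 8] (no swap needed)
insert 30:
  append 30 at index 7 → [27, 20, 17, 11, 19, 15, 8, 30]
  30 > parent 11 at index 3, swap → [27, 20, 17, 30, 19, 15, 8, 11]
  30 > parent 20 at index 1, swap → [27, 30, 17, 20, 19, 15, 8, 11]
  30 > parent 27 at index 0, swap → [30, 27, 17, 20, 19, 15, 8, 11]
insert 34:
  append 34 at index 8 → [30, 27, 17, 20, 19, 15, 8, 11, 34]
  34 > parent 20 at index 3, swap → [30, 27, 17, 34, 19, 15, 8, 11, 20]
  34 > parent 27 at index 1, swap → [30, 34, 17, 27, 19, 15, 8, 11, 20]
  34 > parent 30 at index 0, swap → [34, 30, 17, 27, 19, 15, 8, 11, 20]
insert 46:
  append 46 at index 9 → [34, 30, 17, 27, 19, 15, 8, 11, 20, 46]
  46 > parent 19 at index 4, swap → [34, 30, 17, 27, 46, 15, 8, 11, 20, 19]
  46 > parent 30 at index 1, swap → [34, 46, 17, 27, 30, 15, 8, 11, 20, 19]
  46 > parent 34 at index 0, swap → [46, 34, 17, 27, 30, 15, 8, 11, 20, 19]
extract-max → returns 46:
  remove root 46; move last element 19 to root → [19, 34, 17, 27, 30, 15, 8, 11, 20]
  19 vs larger child 34 at index 1, swap → [34, 19, 17, 27, 30, 15, 8, 11, 20]
  19 vs larger child 30 at index 4, swap → [34, 30, 17, 27, 19, 15, 8, 11, 20]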